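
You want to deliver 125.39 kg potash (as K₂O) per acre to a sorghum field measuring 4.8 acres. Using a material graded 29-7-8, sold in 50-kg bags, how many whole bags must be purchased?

Product per acre = 125.39 / 8% = 1567.38 kg.
Total product = 1567.38 × 4.8 = 7523.4 kg.
Bags = ⌈7523.4 / 50⌉ = 151.

151 bags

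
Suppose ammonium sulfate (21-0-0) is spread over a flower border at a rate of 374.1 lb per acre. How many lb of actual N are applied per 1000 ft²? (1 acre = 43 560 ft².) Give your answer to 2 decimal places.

1.80 lb N per thousand sq ft

nitrogen per acre = 374.1 × 21% = 78.561 lb.
Convert to per 1000 ft²: 78.561 × 0.0229568 = 1.80351 lb.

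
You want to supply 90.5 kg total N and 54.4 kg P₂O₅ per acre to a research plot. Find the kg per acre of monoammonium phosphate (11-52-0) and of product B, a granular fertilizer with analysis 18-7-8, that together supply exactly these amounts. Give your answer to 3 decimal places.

40.244 kg monoammonium phosphate, 478.184 kg product B

With a, b = kg per acre of monoammonium phosphate and product B:
N: 0.11·a + 0.18·b = 90.5
P₂O₅: 0.52·a + 0.07·b = 54.4
Solving simultaneously: a = 40.24447, b = 478.1839.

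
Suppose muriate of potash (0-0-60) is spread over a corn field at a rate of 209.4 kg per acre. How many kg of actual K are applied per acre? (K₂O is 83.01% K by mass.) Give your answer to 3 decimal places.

K₂O per acre = 209.4 × 60% = 125.64 kg.
Elemental K = 125.64 × 0.8301 = 104.2938 kg per acre.

104.294 kg K per acre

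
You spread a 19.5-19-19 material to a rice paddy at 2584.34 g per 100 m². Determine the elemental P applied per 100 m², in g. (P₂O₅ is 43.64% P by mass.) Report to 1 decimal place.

214.3 g P per hundred sq m

P₂O₅ per 100 m² = 2584.34 × 19% = 491.025 g.
Elemental P = 491.025 × 0.4364 = 214.283 g per 100 m².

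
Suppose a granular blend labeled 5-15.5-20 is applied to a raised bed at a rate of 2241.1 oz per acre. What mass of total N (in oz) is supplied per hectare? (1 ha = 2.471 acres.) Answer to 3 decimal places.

nitrogen per acre = 2241.1 × 5% = 112.055 oz.
Convert to per hectare: 112.055 × 2.471 = 276.8879 oz.

276.888 oz N per hectare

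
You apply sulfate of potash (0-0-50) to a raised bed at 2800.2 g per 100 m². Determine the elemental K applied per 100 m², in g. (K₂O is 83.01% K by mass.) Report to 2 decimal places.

K₂O per 100 m² = 2800.2 × 50% = 1400.1 g.
Elemental K = 1400.1 × 0.8301 = 1162.223 g per 100 m².

1162.22 g K per hundred sq m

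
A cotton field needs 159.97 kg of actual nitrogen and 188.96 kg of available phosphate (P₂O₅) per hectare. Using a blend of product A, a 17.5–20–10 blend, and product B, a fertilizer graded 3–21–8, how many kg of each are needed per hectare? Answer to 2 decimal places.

908.13 kg product A, 34.93 kg product B

With a, b = kg per hectare of product A and product B:
N: 0.175·a + 0.03·b = 159.97
P₂O₅: 0.2·a + 0.21·b = 188.96
Eliminate b: (row1) − 0.03/0.21·(row2) → 0.146429·a = 132.976, so a = 908.127.
Then b = (188.96 − 0.2·908.127) / 0.21 = 34.9268.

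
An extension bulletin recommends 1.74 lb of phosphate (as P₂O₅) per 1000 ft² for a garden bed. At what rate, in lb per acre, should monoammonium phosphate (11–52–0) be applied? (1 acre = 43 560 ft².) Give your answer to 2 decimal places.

145.76 lb of product per acre

Product per 1000 ft² = 1.74 / 52% = 3.34615 lb.
Convert to per acre: 3.34615 × 43.56 = 145.758 lb.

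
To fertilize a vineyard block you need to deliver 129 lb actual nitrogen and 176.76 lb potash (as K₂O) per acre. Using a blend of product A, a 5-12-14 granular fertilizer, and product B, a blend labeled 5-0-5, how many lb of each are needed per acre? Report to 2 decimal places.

530.67 lb product A, 2049.33 lb product B

Let a = lb of product A, b = lb of product B (per acre).
N: 0.05·a + 0.05·b = 129
K₂O: 0.14·a + 0.05·b = 176.76
Solving simultaneously: a = 530.667, b = 2049.333.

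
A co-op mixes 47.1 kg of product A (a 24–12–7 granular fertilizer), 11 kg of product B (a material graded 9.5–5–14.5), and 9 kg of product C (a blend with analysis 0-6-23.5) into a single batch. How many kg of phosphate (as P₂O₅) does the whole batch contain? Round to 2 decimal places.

6.74 kg P₂O₅

P₂O₅ mass = 12%×47.1 + 5%×11 + 6%×9 = 6.742 kg.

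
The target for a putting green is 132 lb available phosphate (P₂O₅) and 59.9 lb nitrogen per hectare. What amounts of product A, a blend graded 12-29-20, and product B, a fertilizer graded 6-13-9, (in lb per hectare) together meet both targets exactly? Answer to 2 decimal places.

73.89 lb product A, 850.56 lb product B

With a, b = lb per hectare of product A and product B:
P₂O₅: 0.29·a + 0.13·b = 132
N: 0.12·a + 0.06·b = 59.9
Eliminate b: (row1) − 0.13/0.06·(row2) → 0.03·a = 2.21667, so a = 73.8889.
Then b = (59.9 − 0.12·73.8889) / 0.06 = 850.556.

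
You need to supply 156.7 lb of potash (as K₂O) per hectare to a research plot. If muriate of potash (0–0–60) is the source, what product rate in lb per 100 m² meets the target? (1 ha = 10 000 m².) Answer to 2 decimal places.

Product per hectare = 156.7 / 60% = 261.167 lb.
Convert to per 100 m²: 261.167 × 0.01 = 2.61167 lb.

2.61 lb of product per hundred sq m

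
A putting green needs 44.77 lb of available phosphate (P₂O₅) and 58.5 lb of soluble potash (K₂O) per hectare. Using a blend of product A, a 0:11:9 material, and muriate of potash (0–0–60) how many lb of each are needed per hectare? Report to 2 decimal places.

407.00 lb product A, 36.45 lb muriate of potash

Let a = lb of product A, b = lb of muriate of potash (per hectare).
P₂O₅: 0.11·a + 0·b = 44.77
K₂O: 0.09·a + 0.6·b = 58.5
Eliminate b: (row1) − 0/0.6·(row2) → 0.11·a = 44.77, so a = 407.
Then b = (58.5 − 0.09·407) / 0.6 = 36.45.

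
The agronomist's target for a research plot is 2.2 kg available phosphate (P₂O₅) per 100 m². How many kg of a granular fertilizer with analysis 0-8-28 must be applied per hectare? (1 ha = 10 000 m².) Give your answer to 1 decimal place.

2750.0 kg of product per hectare

Product per 100 m² = 2.2 / 8% = 27.5 kg.
Convert to per hectare: 27.5 × 100 = 2750 kg.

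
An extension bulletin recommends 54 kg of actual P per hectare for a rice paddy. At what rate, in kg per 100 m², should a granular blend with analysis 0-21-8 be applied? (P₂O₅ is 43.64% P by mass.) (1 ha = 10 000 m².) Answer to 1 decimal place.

As P₂O₅: 54 / 0.4364 = 123.74 kg per hectare.
Product per hectare = 123.74 / 21% = 589.237 kg.
Convert to per 100 m²: 589.237 × 0.01 = 5.89237 kg.

5.9 kg of product per hundred sq m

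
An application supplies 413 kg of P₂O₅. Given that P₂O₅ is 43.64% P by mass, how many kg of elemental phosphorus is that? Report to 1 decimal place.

P = 413 × 0.4364 = 180.233 kg.

180.2 kg P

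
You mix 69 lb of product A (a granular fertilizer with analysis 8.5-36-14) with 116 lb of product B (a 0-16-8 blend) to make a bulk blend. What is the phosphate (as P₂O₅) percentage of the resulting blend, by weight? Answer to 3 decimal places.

23.459% P₂O₅

Total mass = 69 + 116 = 185 lb.
P₂O₅ mass = 36%×69 + 16%×116 = 43.4 lb.
% P₂O₅ = 43.4 / 185 = 23.45946%.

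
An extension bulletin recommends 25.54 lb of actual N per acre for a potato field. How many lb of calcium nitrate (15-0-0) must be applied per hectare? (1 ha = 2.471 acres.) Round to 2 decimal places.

Product per acre = 25.54 / 15% = 170.267 lb.
Convert to per hectare: 170.267 × 2.471 = 420.729 lb.

420.73 lb of product per hectare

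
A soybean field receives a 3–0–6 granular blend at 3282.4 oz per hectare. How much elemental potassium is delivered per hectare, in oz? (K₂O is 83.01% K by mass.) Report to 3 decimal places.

163.483 oz K per hectare

K₂O per hectare = 3282.4 × 6% = 196.944 oz.
Elemental K = 196.944 × 0.8301 = 163.4832 oz per hectare.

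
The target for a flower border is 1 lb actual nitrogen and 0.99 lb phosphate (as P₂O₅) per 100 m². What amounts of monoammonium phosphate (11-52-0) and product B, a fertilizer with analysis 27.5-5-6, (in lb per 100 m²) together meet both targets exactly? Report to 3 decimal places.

1.616 lb monoammonium phosphate, 2.990 lb product B

Per-100 m² balance (a = monoammonium phosphate, b = product B):
N: 0.11·a + 0.275·b = 1
P₂O₅: 0.52·a + 0.05·b = 0.99
From row1: a = (1 − 0.275·b) / 0.11.
Into row2: 0.52·(1 − 0.275·b)/0.11 + 0.05·b = 0.99 → b = 2.98982, a = 1.61636.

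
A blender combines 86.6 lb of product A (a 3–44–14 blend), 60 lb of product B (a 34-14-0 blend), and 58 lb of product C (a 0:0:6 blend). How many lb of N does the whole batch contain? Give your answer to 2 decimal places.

23.00 lb N

N mass = 3%×86.6 + 34%×60 + 0%×58 = 22.998 lb.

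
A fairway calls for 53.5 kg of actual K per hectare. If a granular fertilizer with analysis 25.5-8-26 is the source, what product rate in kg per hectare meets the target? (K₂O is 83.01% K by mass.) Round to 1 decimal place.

As K₂O: 53.5 / 0.8301 = 64.4501 kg per hectare.
Product per hectare = 64.4501 / 26% = 247.885 kg.

247.9 kg of product per hectare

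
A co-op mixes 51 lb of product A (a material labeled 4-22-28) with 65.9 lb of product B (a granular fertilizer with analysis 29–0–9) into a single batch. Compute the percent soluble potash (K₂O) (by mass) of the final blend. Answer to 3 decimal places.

Total mass = 51 + 65.9 = 116.9 lb.
K₂O mass = 28%×51 + 9%×65.9 = 20.211 lb.
% K₂O = 20.211 / 116.9 = 17.2891%.

17.289% K₂O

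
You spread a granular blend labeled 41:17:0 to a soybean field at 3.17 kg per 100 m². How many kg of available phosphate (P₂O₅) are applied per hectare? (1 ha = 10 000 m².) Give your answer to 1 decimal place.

P₂O₅ per 100 m² = 3.17 × 17% = 0.5389 kg.
Convert to per hectare: 0.5389 × 100 = 53.89 kg.

53.9 kg P₂O₅ per hectare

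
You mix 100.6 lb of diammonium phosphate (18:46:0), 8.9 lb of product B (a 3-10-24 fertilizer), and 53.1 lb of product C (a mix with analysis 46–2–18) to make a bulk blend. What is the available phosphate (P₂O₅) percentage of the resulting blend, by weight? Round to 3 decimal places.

29.661% P₂O₅

Total mass = 100.6 + 8.9 + 53.1 = 162.6 lb.
P₂O₅ mass = 46%×100.6 + 10%×8.9 + 2%×53.1 = 48.228 lb.
% P₂O₅ = 48.228 / 162.6 = 29.6605%.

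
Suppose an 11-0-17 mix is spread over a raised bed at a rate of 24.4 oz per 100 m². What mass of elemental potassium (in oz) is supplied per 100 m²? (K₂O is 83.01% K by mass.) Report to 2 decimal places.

3.44 oz K per hundred sq m

K₂O per 100 m² = 24.4 × 17% = 4.148 oz.
Elemental K = 4.148 × 0.8301 = 3.44325 oz per 100 m².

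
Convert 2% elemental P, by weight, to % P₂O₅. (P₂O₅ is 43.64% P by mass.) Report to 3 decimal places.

%P₂O₅ = 2 / 0.4364 = 4.58295%.

4.583% P₂O₅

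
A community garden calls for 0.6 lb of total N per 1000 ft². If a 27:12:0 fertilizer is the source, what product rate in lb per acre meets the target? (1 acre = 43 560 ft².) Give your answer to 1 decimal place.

96.8 lb of product per acre

Product per 1000 ft² = 0.6 / 27% = 2.22222 lb.
Convert to per acre: 2.22222 × 43.56 = 96.8 lb.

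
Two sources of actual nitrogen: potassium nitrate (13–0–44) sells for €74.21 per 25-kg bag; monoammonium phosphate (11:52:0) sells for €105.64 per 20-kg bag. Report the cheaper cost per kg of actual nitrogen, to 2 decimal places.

€22.83 per kg N (potassium nitrate)

potassium nitrate: N per bag = 25 × 13% = 3.25 kg; cost = 74.21 / 3.25 = €22.8338/kg N.
monoammonium phosphate: N per bag = 20 × 11% = 2.2 kg; cost = 105.64 / 2.2 = €48.0182/kg N.
potassium nitrate is cheaper.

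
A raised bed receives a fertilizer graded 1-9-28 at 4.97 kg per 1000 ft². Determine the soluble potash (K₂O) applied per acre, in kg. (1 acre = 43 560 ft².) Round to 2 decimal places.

60.62 kg K₂O per acre

K₂O per 1000 ft² = 4.97 × 28% = 1.3916 kg.
Convert to per acre: 1.3916 × 43.56 = 60.6181 kg.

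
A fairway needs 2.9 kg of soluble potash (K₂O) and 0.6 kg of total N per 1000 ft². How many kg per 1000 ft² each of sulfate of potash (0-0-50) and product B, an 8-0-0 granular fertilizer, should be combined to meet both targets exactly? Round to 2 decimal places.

5.80 kg sulfate of potash, 7.50 kg product B

With a, b = kg per 1000 ft² of sulfate of potash and product B:
K₂O: 0.5·a + 0·b = 2.9
N: 0·a + 0.08·b = 0.6
Solving simultaneously: a = 5.8, b = 7.5.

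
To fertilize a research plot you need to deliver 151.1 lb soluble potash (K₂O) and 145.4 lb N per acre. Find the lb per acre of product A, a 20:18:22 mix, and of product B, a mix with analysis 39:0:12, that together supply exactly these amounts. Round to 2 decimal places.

671.21 lb product A, 28.61 lb product B

Let a = lb of product A, b = lb of product B (per acre).
K₂O: 0.22·a + 0.12·b = 151.1
N: 0.2·a + 0.39·b = 145.4
Eliminate a: (row1) − 0.22/0.2·(row2) → -0.309·b = -8.84, so b = 28.6084.
Back-substitute: a = (151.1 − 0.12·28.6084) / 0.22 = 671.214.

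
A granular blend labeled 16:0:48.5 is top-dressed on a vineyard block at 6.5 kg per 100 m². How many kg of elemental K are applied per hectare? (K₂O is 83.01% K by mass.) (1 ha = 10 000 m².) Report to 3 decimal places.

261.689 kg K per hectare

K₂O per 100 m² = 6.5 × 48.5% = 3.1525 kg.
Elemental K = 3.1525 × 0.8301 = 2.61689 kg per 100 m².
Convert to per hectare: 2.61689 × 100 = 261.68902 kg.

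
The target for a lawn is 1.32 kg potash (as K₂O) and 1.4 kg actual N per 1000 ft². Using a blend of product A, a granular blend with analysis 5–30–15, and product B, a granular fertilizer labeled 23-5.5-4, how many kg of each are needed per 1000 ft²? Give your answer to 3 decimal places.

7.618 kg product A, 4.431 kg product B

Let a = kg of product A, b = kg of product B (per 1000 ft²).
K₂O: 0.15·a + 0.04·b = 1.32
N: 0.05·a + 0.23·b = 1.4
Solving simultaneously: a = 7.61846, b = 4.43077.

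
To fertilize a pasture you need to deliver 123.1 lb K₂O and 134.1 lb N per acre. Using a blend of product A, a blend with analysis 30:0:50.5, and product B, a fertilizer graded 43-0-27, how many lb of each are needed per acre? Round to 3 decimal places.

122.850 lb product A, 226.151 lb product B

Let a = lb of product A, b = lb of product B (per acre).
K₂O: 0.505·a + 0.27·b = 123.1
N: 0.3·a + 0.43·b = 134.1
Eliminate a: (row1) − 0.505/0.3·(row2) → -0.453833·b = -102.635, so b = 226.1513.
Back-substitute: a = (123.1 − 0.27·226.1513) / 0.505 = 122.8498.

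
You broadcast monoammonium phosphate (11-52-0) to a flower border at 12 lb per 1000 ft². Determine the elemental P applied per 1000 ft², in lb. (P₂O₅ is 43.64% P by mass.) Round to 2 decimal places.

2.72 lb P per thousand sq ft

P₂O₅ per 1000 ft² = 12 × 52% = 6.24 lb.
Elemental P = 6.24 × 0.4364 = 2.72314 lb per 1000 ft².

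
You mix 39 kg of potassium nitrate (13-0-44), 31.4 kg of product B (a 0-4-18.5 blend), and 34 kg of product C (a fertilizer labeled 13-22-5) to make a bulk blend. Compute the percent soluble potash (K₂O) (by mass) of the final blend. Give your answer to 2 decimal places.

Total mass = 39 + 31.4 + 34 = 104.4 kg.
K₂O mass = 44%×39 + 18.5%×31.4 + 5%×34 = 24.669 kg.
% K₂O = 24.669 / 104.4 = 23.6293%.

23.63% K₂O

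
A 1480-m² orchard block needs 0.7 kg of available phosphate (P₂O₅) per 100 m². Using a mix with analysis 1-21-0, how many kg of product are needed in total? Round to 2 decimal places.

49.33 kg

Product per 100 m² = 0.7 / 21% = 3.33333 kg.
Total product = 3.33333 × 1480 / 100 = 49.3333 kg.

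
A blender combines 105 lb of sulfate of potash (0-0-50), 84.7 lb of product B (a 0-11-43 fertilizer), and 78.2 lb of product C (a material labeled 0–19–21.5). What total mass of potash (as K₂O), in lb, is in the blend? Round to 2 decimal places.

K₂O mass = 50%×105 + 43%×84.7 + 21.5%×78.2 = 105.734 lb.

105.73 lb K₂O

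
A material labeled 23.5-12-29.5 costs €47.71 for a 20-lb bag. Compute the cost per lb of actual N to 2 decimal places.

€10.15 per lb N

N in bag = 20 × 23.5% = 4.7 lb.
Cost per lb N = €47.71 / 4.7 = €10.1511.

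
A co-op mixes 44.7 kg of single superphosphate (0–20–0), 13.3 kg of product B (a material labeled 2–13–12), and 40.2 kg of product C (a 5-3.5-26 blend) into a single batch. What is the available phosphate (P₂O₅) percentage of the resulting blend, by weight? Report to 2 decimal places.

Total mass = 44.7 + 13.3 + 40.2 = 98.2 kg.
P₂O₅ mass = 20%×44.7 + 13%×13.3 + 3.5%×40.2 = 12.076 kg.
% P₂O₅ = 12.076 / 98.2 = 12.2974%.

12.30% P₂O₅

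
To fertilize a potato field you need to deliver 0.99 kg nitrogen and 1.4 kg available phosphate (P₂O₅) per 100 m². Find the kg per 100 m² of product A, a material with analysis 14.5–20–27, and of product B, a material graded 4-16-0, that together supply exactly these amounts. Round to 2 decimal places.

6.74 kg product A, 0.33 kg product B

With a, b = kg per 100 m² of product A and product B:
N: 0.145·a + 0.04·b = 0.99
P₂O₅: 0.2·a + 0.16·b = 1.4
Eliminate b: (row1) − 0.04/0.16·(row2) → 0.095·a = 0.64, so a = 6.73684.
Then b = (1.4 − 0.2·6.73684) / 0.16 = 0.328947.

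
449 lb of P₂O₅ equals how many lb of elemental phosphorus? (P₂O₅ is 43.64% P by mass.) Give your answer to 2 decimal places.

P = 449 × 0.4364 = 195.944 lb.

195.94 lb P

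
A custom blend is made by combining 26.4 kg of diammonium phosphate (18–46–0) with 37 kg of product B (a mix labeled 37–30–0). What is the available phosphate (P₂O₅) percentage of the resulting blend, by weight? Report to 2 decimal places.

Total mass = 26.4 + 37 = 63.4 kg.
P₂O₅ mass = 46%×26.4 + 30%×37 = 23.244 kg.
% P₂O₅ = 23.244 / 63.4 = 36.6625%.

36.66% P₂O₅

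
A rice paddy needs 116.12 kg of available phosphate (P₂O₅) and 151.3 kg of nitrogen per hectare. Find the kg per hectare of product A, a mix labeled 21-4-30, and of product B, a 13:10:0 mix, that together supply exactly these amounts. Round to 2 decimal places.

With a, b = kg per hectare of product A and product B:
P₂O₅: 0.04·a + 0.1·b = 116.12
N: 0.21·a + 0.13·b = 151.3
From row1: a = (116.12 − 0.1·b) / 0.04.
Into row2: 0.21·(116.12 − 0.1·b)/0.04 + 0.13·b = 151.3 → b = 1160.329, a = 2.17722.

2.18 kg product A, 1160.33 kg product B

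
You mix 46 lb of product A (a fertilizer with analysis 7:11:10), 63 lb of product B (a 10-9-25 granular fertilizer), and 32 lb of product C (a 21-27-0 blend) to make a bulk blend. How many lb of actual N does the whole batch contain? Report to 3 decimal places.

N mass = 7%×46 + 10%×63 + 21%×32 = 16.24 lb.

16.240 lb N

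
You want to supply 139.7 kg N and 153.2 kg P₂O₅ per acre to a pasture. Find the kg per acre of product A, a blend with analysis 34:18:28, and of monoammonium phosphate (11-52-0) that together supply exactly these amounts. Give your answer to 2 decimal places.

Let a = kg of product A, b = kg of monoammonium phosphate (per acre).
N: 0.34·a + 0.11·b = 139.7
P₂O₅: 0.18·a + 0.52·b = 153.2
Eliminate a: (row1) − 0.34/0.18·(row2) → -0.872222·b = -149.678, so b = 171.605.
Back-substitute: a = (139.7 − 0.11·171.605) / 0.34 = 355.363.

355.36 kg product A, 171.61 kg monoammonium phosphate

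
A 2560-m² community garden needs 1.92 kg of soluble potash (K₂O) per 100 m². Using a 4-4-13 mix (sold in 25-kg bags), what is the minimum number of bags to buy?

16 bags

Product per 100 m² = 1.92 / 13% = 14.7692 kg.
Total product = 14.7692 × 2560 / 100 = 378.092 kg.
Bags = ⌈378.092 / 25⌉ = 16.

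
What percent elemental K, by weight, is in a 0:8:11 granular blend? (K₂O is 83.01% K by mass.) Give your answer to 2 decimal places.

9.13% K

%K = 11 × 0.8301 = 9.1311%.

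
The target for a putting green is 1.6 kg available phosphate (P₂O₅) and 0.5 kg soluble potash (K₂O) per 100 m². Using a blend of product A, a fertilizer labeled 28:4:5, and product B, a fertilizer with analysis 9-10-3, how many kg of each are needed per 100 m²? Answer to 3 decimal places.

0.526 kg product A, 15.789 kg product B

With a, b = kg per 100 m² of product A and product B:
P₂O₅: 0.04·a + 0.1·b = 1.6
K₂O: 0.05·a + 0.03·b = 0.5
Solving simultaneously: a = 0.526316, b = 15.78947.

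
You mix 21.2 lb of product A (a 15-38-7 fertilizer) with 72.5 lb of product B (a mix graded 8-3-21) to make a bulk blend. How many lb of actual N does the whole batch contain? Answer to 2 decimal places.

N mass = 15%×21.2 + 8%×72.5 = 8.98 lb.

8.98 lb N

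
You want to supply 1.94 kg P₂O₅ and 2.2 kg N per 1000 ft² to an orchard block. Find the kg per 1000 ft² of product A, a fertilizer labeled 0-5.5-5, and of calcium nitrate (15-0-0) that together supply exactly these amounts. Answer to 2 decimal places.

35.27 kg product A, 14.67 kg calcium nitrate

Per-1000 ft² balance (a = product A, b = calcium nitrate):
P₂O₅: 0.055·a + 0·b = 1.94
N: 0·a + 0.15·b = 2.2
Solving simultaneously: a = 35.2727, b = 14.6667.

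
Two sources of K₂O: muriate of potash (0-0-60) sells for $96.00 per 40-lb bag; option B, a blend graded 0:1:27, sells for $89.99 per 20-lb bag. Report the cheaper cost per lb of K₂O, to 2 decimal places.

muriate of potash: K₂O per bag = 40 × 60% = 24 lb; cost = 96.00 / 24 = $4.0000/lb K₂O.
option B: K₂O per bag = 20 × 27% = 5.4 lb; cost = 89.99 / 5.4 = $16.6648/lb K₂O.
muriate of potash is cheaper.

$4.00 per lb K₂O (muriate of potash)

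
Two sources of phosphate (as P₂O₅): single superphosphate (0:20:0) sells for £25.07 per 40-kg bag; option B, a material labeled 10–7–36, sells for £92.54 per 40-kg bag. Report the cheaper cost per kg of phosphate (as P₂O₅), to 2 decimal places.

single superphosphate: P₂O₅ per bag = 40 × 20% = 8 kg; cost = 25.07 / 8 = £3.1338/kg P₂O₅.
option B: P₂O₅ per bag = 40 × 7% = 2.8 kg; cost = 92.54 / 2.8 = £33.0500/kg P₂O₅.
single superphosphate is cheaper.

£3.13 per kg P₂O₅ (single superphosphate)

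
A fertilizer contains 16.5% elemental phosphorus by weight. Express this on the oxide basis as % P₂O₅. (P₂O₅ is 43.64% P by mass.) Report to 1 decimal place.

%P₂O₅ = 16.5 / 0.4364 = 37.8093%.

37.8% P₂O₅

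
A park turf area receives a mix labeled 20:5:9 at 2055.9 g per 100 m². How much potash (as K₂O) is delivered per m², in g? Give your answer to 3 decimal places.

K₂O per 100 m² = 2055.9 × 9% = 185.031 g.
Convert to per m²: 185.031 × 0.01 = 1.85031 g.

1.850 g K₂O per sq m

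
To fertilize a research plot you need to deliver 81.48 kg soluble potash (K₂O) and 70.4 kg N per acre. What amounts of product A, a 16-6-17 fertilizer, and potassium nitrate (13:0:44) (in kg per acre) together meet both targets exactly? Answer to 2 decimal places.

Per-acre balance (a = product A, b = potassium nitrate):
K₂O: 0.17·a + 0.44·b = 81.48
N: 0.16·a + 0.13·b = 70.4
Eliminate b: (row1) − 0.44/0.13·(row2) → -0.371538·a = -156.797, so a = 422.021.
Then b = (70.4 − 0.16·422.021) / 0.13 = 22.1284.

422.02 kg product A, 22.13 kg potassium nitrate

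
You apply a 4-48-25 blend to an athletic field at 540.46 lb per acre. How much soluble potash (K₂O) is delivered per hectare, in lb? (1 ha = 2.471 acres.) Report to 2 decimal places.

K₂O per acre = 540.46 × 25% = 135.115 lb.
Convert to per hectare: 135.115 × 2.471 = 333.869 lb.

333.87 lb K₂O per hectare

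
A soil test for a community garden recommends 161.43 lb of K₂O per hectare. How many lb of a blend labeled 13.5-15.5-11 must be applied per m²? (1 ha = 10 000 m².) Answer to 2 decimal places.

0.15 lb of product per sq m

Product per hectare = 161.43 / 11% = 1467.55 lb.
Convert to per m²: 1467.55 × 0.0001 = 0.146755 lb.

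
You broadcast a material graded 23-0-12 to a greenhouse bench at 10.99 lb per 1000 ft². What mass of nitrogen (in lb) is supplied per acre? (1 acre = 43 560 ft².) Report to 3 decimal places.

110.107 lb N per acre

nitrogen per 1000 ft² = 10.99 × 23% = 2.5277 lb.
Convert to per acre: 2.5277 × 43.56 = 110.1066 lb.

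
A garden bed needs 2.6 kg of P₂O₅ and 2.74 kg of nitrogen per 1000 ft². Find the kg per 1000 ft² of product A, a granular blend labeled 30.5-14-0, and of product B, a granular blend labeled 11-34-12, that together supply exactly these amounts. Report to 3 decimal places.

With a, b = kg per 1000 ft² of product A and product B:
P₂O₅: 0.14·a + 0.34·b = 2.6
N: 0.305·a + 0.11·b = 2.74
Solving simultaneously: a = 7.31144, b = 4.63647.

7.311 kg product A, 4.636 kg product B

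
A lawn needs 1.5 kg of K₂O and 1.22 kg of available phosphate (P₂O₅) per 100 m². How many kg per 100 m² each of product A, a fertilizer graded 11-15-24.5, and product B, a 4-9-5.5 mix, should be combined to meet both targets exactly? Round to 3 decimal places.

Per-100 m² balance (a = product A, b = product B):
K₂O: 0.245·a + 0.055·b = 1.5
P₂O₅: 0.15·a + 0.09·b = 1.22
Eliminate a: (row1) − 0.245/0.15·(row2) → -0.092·b = -0.492667, so b = 5.35507.
Back-substitute: a = (1.5 − 0.055·5.35507) / 0.245 = 4.92029.

4.920 kg product A, 5.355 kg product B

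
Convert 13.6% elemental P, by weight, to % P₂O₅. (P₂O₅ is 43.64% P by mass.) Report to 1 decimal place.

%P₂O₅ = 13.6 / 0.4364 = 31.1641%.

31.2% P₂O₅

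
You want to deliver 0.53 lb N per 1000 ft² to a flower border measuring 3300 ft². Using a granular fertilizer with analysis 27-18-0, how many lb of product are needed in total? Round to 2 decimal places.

6.48 lb

Product per 1000 ft² = 0.53 / 27% = 1.96296 lb.
Total product = 1.96296 × 3300 / 1000 = 6.47778 lb.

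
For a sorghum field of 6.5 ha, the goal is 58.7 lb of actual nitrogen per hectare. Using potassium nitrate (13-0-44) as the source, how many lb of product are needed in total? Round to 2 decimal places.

2935.00 lb

Product per hectare = 58.7 / 13% = 451.538 lb.
Total product = 451.538 × 6.5 = 2935 lb.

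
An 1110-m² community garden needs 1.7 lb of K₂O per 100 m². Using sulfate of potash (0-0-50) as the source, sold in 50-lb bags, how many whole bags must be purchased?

1 bags

Product per 100 m² = 1.7 / 50% = 3.4 lb.
Total product = 3.4 × 1110 / 100 = 37.74 lb.
Bags = ⌈37.74 / 50⌉ = 1.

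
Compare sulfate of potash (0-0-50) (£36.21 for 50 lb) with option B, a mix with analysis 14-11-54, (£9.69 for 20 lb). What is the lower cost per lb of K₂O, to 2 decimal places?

sulfate of potash: K₂O per bag = 50 × 50% = 25 lb; cost = 36.21 / 25 = £1.4484/lb K₂O.
option B: K₂O per bag = 20 × 54% = 10.8 lb; cost = 9.69 / 10.8 = £0.8972/lb K₂O.
option B is cheaper.

£0.90 per lb K₂O (option B)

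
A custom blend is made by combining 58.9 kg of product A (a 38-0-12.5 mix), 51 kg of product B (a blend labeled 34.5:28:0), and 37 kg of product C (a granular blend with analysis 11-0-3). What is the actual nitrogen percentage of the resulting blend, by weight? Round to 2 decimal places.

Total mass = 58.9 + 51 + 37 = 146.9 kg.
N mass = 38%×58.9 + 34.5%×51 + 11%×37 = 44.047 kg.
% N = 44.047 / 146.9 = 29.9843%.

29.98% N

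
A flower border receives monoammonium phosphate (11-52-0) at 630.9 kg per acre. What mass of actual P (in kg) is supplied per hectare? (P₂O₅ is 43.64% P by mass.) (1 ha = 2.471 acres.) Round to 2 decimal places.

353.77 kg P per hectare

P₂O₅ per acre = 630.9 × 52% = 328.068 kg.
Elemental P = 328.068 × 0.4364 = 143.169 kg per acre.
Convert to per hectare: 143.169 × 2.471 = 353.7703 kg.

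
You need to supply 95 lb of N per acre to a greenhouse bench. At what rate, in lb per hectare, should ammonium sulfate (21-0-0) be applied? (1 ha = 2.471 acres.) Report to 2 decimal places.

Product per acre = 95 / 21% = 452.381 lb.
Convert to per hectare: 452.381 × 2.471 = 1117.833 lb.

1117.83 lb of product per hectare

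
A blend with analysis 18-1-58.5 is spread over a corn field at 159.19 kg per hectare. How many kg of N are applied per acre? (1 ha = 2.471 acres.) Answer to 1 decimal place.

nitrogen per hectare = 159.19 × 18% = 28.6542 kg.
Convert to per acre: 28.6542 × 0.404694 = 11.5962 kg.

11.6 kg N per acre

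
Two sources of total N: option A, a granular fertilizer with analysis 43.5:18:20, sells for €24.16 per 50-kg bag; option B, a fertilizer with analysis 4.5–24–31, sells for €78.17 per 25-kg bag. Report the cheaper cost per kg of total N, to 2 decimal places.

option A: N per bag = 50 × 43.5% = 21.75 kg; cost = 24.16 / 21.75 = €1.1108/kg N.
option B: N per bag = 25 × 4.5% = 1.125 kg; cost = 78.17 / 1.125 = €69.4844/kg N.
option A is cheaper.

€1.11 per kg N (option A)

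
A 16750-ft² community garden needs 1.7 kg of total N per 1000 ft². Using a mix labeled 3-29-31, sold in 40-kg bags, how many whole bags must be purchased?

24 bags

Product per 1000 ft² = 1.7 / 3% = 56.6667 kg.
Total product = 56.6667 × 16750 / 1000 = 949.167 kg.
Bags = ⌈949.167 / 40⌉ = 24.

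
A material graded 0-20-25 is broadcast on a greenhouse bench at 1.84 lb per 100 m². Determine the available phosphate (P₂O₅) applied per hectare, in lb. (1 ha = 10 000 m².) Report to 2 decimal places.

36.80 lb P₂O₅ per hectare

P₂O₅ per 100 m² = 1.84 × 20% = 0.368 lb.
Convert to per hectare: 0.368 × 100 = 36.8 lb.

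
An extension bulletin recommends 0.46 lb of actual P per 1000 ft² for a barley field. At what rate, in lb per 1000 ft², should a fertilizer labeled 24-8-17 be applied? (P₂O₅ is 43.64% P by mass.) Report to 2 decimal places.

As P₂O₅: 0.46 / 0.4364 = 1.05408 lb per 1000 ft².
Product per 1000 ft² = 1.05408 / 8% = 13.176 lb.

13.18 lb of product per thousand sq ft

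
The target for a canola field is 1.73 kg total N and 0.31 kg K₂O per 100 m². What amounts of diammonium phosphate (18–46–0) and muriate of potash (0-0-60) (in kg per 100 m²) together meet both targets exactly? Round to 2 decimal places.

Per-100 m² balance (a = diammonium phosphate, b = muriate of potash):
N: 0.18·a + 0·b = 1.73
K₂O: 0·a + 0.6·b = 0.31
Solving simultaneously: a = 9.61111, b = 0.516667.

9.61 kg diammonium phosphate, 0.52 kg muriate of potash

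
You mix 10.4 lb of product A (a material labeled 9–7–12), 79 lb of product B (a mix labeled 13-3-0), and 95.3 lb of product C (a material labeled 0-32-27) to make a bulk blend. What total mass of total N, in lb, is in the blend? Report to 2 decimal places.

11.21 lb N

N mass = 9%×10.4 + 13%×79 + 0%×95.3 = 11.206 lb.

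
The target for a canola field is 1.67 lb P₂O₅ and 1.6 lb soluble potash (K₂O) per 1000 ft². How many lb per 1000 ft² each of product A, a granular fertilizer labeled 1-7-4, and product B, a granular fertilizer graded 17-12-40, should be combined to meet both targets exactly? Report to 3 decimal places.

20.517 lb product A, 1.948 lb product B

Per-1000 ft² balance (a = product A, b = product B):
P₂O₅: 0.07·a + 0.12·b = 1.67
K₂O: 0.04·a + 0.4·b = 1.6
Solving simultaneously: a = 20.5172, b = 1.94828.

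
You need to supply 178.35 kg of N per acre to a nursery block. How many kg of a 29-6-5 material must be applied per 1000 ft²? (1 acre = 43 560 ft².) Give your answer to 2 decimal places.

Product per acre = 178.35 / 29% = 615 kg.
Convert to per 1000 ft²: 615 × 0.0229568 = 14.1185 kg.

14.12 kg of product per thousand sq ft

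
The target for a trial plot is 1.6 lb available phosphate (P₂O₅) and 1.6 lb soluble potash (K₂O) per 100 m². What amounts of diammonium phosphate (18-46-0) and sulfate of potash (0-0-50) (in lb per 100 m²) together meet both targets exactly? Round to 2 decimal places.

With a, b = lb per 100 m² of diammonium phosphate and sulfate of potash:
P₂O₅: 0.46·a + 0·b = 1.6
K₂O: 0·a + 0.5·b = 1.6
Solving simultaneously: a = 3.47826, b = 3.2.

3.48 lb diammonium phosphate, 3.20 lb sulfate of potash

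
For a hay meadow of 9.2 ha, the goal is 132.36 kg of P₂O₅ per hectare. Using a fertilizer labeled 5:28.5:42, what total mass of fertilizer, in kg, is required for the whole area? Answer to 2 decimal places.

Product per hectare = 132.36 / 28.5% = 464.421 kg.
Total product = 464.421 × 9.2 = 4272.674 kg.

4272.67 kg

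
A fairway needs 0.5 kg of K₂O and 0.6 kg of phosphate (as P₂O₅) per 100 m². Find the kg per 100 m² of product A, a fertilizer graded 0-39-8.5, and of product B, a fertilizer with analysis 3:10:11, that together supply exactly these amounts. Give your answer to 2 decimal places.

0.47 kg product A, 4.19 kg product B

Per-100 m² balance (a = product A, b = product B):
K₂O: 0.085·a + 0.11·b = 0.5
P₂O₅: 0.39·a + 0.1·b = 0.6
From row1: a = (0.5 − 0.11·b) / 0.085.
Into row2: 0.39·(0.5 − 0.11·b)/0.085 + 0.1·b = 0.6 → b = 4.18605, a = 0.465116.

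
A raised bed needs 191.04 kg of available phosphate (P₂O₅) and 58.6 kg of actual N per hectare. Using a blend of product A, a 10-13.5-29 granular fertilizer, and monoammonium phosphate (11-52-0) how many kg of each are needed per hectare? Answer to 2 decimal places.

254.58 kg product A, 301.29 kg monoammonium phosphate

Per-hectare balance (a = product A, b = monoammonium phosphate):
P₂O₅: 0.135·a + 0.52·b = 191.04
N: 0.1·a + 0.11·b = 58.6
Eliminate b: (row1) − 0.52/0.11·(row2) → -0.337727·a = -85.9782, so a = 254.579.
Then b = (58.6 − 0.1·254.579) / 0.11 = 301.292.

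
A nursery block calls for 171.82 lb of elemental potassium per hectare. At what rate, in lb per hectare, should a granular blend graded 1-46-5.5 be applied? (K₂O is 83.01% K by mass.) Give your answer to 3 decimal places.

3763.402 lb of product per hectare

As K₂O: 171.82 / 0.8301 = 206.987 lb per hectare.
Product per hectare = 206.987 / 5.5% = 3763.4019998 lb.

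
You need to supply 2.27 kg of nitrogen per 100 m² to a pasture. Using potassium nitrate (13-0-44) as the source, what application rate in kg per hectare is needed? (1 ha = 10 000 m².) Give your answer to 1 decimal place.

1746.2 kg of product per hectare

Product per 100 m² = 2.27 / 13% = 17.4615 kg.
Convert to per hectare: 17.4615 × 100 = 1746.15 kg.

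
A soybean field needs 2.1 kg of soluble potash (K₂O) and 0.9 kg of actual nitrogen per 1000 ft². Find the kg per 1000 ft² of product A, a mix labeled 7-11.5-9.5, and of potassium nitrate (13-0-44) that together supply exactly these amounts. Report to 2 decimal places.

With a, b = kg per 1000 ft² of product A and potassium nitrate:
K₂O: 0.095·a + 0.44·b = 2.1
N: 0.07·a + 0.13·b = 0.9
Solving simultaneously: a = 6.66667, b = 3.33333.

6.67 kg product A, 3.33 kg potassium nitrate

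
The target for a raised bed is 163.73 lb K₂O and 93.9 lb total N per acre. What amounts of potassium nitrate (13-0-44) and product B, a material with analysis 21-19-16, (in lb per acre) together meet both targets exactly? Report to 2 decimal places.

With a, b = lb per acre of potassium nitrate and product B:
K₂O: 0.44·a + 0.16·b = 163.73
N: 0.13·a + 0.21·b = 93.9
From row1: a = (163.73 − 0.16·b) / 0.44.
Into row2: 0.13·(163.73 − 0.16·b)/0.44 + 0.21·b = 93.9 → b = 279.764, a = 270.381.

270.38 lb potassium nitrate, 279.76 lb product B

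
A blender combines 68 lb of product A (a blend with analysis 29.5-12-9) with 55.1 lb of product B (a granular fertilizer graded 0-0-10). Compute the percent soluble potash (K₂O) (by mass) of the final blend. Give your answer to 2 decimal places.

9.45% K₂O

Total mass = 68 + 55.1 = 123.1 lb.
K₂O mass = 9%×68 + 10%×55.1 = 11.63 lb.
% K₂O = 11.63 / 123.1 = 9.4476%.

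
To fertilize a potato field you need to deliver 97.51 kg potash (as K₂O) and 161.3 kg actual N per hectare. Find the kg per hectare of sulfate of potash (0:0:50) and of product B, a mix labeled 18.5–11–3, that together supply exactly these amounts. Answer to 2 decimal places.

142.71 kg sulfate of potash, 871.89 kg product B

With a, b = kg per hectare of sulfate of potash and product B:
K₂O: 0.5·a + 0.03·b = 97.51
N: 0·a + 0.185·b = 161.3
Solving simultaneously: a = 142.706, b = 871.892.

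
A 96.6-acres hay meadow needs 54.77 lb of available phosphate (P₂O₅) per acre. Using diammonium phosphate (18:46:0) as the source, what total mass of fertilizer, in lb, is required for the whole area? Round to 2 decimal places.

Product per acre = 54.77 / 46% = 119.065 lb.
Total product = 119.065 × 96.6 = 11501.7 lb.

11501.70 lb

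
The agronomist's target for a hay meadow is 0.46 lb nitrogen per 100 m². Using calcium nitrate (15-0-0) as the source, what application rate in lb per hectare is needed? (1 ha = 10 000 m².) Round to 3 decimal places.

306.667 lb of product per hectare

Product per 100 m² = 0.46 / 15% = 3.06667 lb.
Convert to per hectare: 3.06667 × 100 = 306.6667 lb.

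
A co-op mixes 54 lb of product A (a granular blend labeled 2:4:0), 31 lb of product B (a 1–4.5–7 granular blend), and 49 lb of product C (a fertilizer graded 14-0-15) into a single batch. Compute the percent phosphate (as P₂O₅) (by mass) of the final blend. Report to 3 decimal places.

Total mass = 54 + 31 + 49 = 134 lb.
P₂O₅ mass = 4%×54 + 4.5%×31 + 0%×49 = 3.555 lb.
% P₂O₅ = 3.555 / 134 = 2.65299%.

2.653% P₂O₅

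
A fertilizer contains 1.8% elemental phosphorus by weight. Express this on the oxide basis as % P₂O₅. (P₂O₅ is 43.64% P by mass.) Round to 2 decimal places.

4.12% P₂O₅

%P₂O₅ = 1.8 / 0.4364 = 4.12466%.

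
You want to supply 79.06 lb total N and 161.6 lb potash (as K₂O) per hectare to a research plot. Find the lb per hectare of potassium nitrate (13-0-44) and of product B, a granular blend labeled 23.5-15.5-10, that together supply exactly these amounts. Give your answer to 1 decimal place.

With a, b = lb per hectare of potassium nitrate and product B:
N: 0.13·a + 0.235·b = 79.06
K₂O: 0.44·a + 0.1·b = 161.6
From row1: a = (79.06 − 0.235·b) / 0.13.
Into row2: 0.44·(79.06 − 0.235·b)/0.13 + 0.1·b = 161.6 → b = 152.416, a = 332.633.

332.6 lb potassium nitrate, 152.4 lb product B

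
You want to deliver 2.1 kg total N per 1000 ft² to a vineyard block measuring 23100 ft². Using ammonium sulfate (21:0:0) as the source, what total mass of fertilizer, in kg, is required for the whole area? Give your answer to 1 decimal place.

231.0 kg

Product per 1000 ft² = 2.1 / 21% = 10 kg.
Total product = 10 × 23100 / 1000 = 231 kg.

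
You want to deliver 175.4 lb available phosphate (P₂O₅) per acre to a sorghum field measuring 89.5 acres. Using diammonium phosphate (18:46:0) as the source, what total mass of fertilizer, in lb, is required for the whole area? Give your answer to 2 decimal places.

Product per acre = 175.4 / 46% = 381.304 lb.
Total product = 381.304 × 89.5 = 34126.739 lb.

34126.74 lb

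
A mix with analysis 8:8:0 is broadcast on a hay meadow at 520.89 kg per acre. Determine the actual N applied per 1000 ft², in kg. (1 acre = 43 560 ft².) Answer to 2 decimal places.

0.96 kg N per thousand sq ft

nitrogen per acre = 520.89 × 8% = 41.6712 kg.
Convert to per 1000 ft²: 41.6712 × 0.0229568 = 0.956639 kg.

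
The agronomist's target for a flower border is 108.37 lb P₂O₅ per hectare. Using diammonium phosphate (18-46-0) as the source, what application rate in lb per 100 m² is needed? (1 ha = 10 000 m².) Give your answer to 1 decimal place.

2.4 lb of product per hundred sq m

Product per hectare = 108.37 / 46% = 235.587 lb.
Convert to per 100 m²: 235.587 × 0.01 = 2.35587 lb.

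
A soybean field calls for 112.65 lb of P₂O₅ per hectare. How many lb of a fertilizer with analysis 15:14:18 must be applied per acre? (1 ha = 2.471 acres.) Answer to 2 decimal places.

Product per hectare = 112.65 / 14% = 804.643 lb.
Convert to per acre: 804.643 × 0.404694 = 325.6345 lb.

325.63 lb of product per acre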